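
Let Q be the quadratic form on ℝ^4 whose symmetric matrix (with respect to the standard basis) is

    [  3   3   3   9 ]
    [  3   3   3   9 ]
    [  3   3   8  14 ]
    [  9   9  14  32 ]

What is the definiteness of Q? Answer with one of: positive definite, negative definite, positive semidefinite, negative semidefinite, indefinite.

positive semidefinite

Row-reducing A symmetrically gives the diagonal entries 3, 0, 5, 0.
That gives 2 positive, 2 zero pivots.
Hence Q is positive semidefinite.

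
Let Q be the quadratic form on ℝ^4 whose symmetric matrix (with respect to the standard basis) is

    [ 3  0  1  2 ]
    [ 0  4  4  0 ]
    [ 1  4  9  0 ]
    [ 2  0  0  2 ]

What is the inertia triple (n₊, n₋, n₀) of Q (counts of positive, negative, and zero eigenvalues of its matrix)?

(4, 0, 0)

Congruent diagonalization of A (simultaneous row and column reduction) yields pivots 3, 4, 14/3, 4/7.
Counting signs: 4 positive.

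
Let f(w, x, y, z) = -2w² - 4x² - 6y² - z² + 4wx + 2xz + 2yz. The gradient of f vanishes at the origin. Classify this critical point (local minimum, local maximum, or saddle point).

The Hessian at the origin is H = [[-4, 4, 0, 0], [4, -8, 0, 2], [0, 0, -12, 2], [0, 2, 2, -2]].
Applying the same elementary operations to the rows and columns of H produces a congruent diagonal matrix with entries -4, -4, -12, -2/3.
That gives 4 negative pivots.
H is negative definite, so the origin is a strict local maximum.

local maximum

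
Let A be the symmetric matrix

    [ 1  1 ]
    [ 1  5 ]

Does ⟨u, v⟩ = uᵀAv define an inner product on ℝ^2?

yes

Leading principal minors: Δ_1 = 1, Δ_2 = 4.
All leading principal minors are positive, so by Sylvester's criterion Q is positive definite.
⟨·,·⟩ is an inner product exactly when A is positive definite.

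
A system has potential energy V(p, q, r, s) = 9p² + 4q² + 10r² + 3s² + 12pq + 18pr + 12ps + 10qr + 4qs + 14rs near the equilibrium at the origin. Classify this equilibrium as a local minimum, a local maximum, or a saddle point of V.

saddle point

The Hessian at the origin is H = [[18, 12, 18, 12], [12, 8, 10, 4], [18, 10, 20, 14], [12, 4, 14, 6]].
H is indefinite, so the origin is a saddle point.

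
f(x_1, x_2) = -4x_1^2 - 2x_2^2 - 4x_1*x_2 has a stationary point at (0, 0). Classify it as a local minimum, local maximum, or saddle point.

The Hessian at the origin is H = [[-8, -4], [-4, -4]].
det H = -8·-4 − (-4)² = 16 > 0 and H[1,1] = -8 < 0, so H is negative definite.
Therefore the origin is a local maximum.

local maximum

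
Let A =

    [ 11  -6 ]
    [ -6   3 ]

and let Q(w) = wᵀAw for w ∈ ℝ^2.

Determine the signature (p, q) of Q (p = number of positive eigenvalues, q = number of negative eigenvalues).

(1, 1)

Applying the same elementary operations to the rows and columns of A produces a congruent diagonal matrix with entries 11, -3/11.
Counting signs: 1 positive, 1 negative.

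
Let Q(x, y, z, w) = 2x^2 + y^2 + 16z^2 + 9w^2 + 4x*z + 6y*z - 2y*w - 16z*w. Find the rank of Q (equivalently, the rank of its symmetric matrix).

The symmetric matrix is A = [[2, 0, 2, 0], [0, 1, 3, -1], [2, 3, 16, -8], [0, -1, -8, 9]].
An LDLᵀ factorisation of A has diagonal entries 2, 1, 5, 3.
That gives 4 positive pivots.
The rank is the number of nonzero pivots: 4.

4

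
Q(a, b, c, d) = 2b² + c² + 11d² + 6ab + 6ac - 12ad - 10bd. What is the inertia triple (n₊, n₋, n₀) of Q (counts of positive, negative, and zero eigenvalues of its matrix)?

(2, 2, 0)

The symmetric matrix is A = [[0, 3, 3, -6], [3, 2, 0, -5], [3, 0, 1, 0], [-6, -5, 0, 11]].
By Sylvester's law of inertia any congruent diagonalization of A has 2 positive, 2 negative and 0 zero entries.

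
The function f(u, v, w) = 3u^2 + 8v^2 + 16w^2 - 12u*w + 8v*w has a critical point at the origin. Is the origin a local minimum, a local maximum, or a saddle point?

The Hessian at the origin is H = [[6, 0, -12], [0, 16, 8], [-12, 8, 32]].
Symmetric row and column elimination reduces H to a congruent diagonal form with pivots 6, 16, 4.
That gives 3 positive pivots.
H is positive definite, so the origin is a strict local minimum.

local minimum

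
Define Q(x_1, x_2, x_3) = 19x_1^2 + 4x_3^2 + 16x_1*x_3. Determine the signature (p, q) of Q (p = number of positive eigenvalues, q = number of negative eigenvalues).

(2, 0)

The associated matrix is A = [[19, 0, 8], [0, 0, 0], [8, 0, 4]].
Symmetric row and column elimination reduces A to a congruent diagonal form with pivots 19, 0, 12/19.
Counting signs: 2 positive, 1 zero.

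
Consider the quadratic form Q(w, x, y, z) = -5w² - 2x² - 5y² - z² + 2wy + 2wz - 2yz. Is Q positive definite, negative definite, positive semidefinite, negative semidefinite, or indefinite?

negative definite

The symmetric matrix of Q is A = [[-5, 0, 1, 1], [0, -2, 0, 0], [1, 0, -5, -1], [1, 0, -1, -1]].
Leading principal minors: Δ_1 = -5, Δ_2 = 10, Δ_3 = -48, Δ_4 = 32.
The signs alternate starting with Δ_1 < 0, so by Sylvester's criterion Q is negative definite.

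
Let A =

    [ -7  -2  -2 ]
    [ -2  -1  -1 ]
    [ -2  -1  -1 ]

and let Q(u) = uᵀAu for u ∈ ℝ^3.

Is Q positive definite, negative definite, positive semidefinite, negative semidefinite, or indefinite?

Congruent diagonalization of A (simultaneous row and column reduction) yields pivots -7, -3/7, 0.
That gives 2 negative, 1 zero pivots.
Hence Q is negative semidefinite.

negative semidefinite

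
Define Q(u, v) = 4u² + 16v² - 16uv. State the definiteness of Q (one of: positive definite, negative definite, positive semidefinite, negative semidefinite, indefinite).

positive semidefinite

The symmetric matrix of Q is [[4, -8], [-8, 16]].
For the 2×2 matrix [[4, -8], [-8, 16]]: det = 4·16 − (-8)² = 0, trace = 20.
det = 0 so one eigenvalue is zero; the form is semidefinite with the sign of the trace.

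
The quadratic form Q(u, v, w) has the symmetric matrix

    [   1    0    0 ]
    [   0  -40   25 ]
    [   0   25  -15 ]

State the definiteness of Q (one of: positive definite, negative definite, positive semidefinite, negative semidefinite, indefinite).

indefinite

Applying the same elementary operations to the rows and columns of A produces a congruent diagonal matrix with entries 1, -40, 5/8.
So there are 2 positive, 1 negative pivots.
Hence Q is indefinite.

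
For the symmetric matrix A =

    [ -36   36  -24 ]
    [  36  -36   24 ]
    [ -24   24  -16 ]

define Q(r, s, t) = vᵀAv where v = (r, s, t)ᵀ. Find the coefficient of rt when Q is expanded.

-48

The coefficient of rt is A[1,3] + A[3,1] = 2·(-24) = -48.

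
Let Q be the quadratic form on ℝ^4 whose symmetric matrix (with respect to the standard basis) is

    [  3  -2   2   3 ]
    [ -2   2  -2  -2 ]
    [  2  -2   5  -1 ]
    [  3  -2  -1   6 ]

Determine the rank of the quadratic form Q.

Symmetric row and column elimination reduces A to a congruent diagonal form with pivots 3, 2/3, 3, 0.
That gives 3 positive, 1 zero pivots.
The rank is the number of nonzero pivots: 3.

3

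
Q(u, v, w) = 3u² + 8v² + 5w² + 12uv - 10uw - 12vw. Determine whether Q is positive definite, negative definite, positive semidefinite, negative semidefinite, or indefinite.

indefinite

The symmetric matrix is A = [[3, 6, -5], [6, 8, -6], [-5, -6, 5]].
Row-reducing A symmetrically gives the diagonal entries 3, -4, 2/3.
That gives 2 positive, 1 negative pivots.
Hence Q is indefinite.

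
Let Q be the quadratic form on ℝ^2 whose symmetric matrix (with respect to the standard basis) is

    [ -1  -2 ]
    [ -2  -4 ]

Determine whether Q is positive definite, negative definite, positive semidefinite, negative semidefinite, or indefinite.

Congruent diagonalization of A (simultaneous row and column reduction) yields pivots -1, 0.
So there are 1 negative, 1 zero pivots.
Hence Q is negative semidefinite.

negative semidefinite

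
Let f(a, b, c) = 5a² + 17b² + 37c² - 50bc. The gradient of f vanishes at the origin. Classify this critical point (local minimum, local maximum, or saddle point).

local minimum

The Hessian at the origin is H = [[10, 0, 0], [0, 34, -50], [0, -50, 74]].
Row-reducing H symmetrically gives the diagonal entries 10, 34, 8/17.
So there are 3 positive pivots.
H is positive definite, so the origin is a strict local minimum.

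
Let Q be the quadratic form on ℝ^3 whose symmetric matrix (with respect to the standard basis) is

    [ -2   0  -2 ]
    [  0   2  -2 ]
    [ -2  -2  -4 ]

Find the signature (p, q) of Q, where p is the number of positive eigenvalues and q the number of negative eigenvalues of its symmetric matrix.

Applying the same elementary operations to the rows and columns of A produces a congruent diagonal matrix with entries -2, 2, -4.
Counting signs: 1 positive, 2 negative.

(1, 2)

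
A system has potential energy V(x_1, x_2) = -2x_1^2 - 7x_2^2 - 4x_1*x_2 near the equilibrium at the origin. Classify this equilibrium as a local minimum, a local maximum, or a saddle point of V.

The Hessian at the origin is H = [[-4, -4], [-4, -14]].
det H = -4·-14 − (-4)² = 40 > 0 and H[1,1] = -4 < 0, so H is negative definite.
Therefore the origin is a local maximum.

local maximum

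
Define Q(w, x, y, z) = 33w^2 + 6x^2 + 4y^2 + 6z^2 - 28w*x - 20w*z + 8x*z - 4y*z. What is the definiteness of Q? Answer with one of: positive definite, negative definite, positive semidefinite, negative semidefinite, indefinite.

The symmetric matrix of Q is A = [[33, -14, 0, -10], [-14, 6, 0, 4], [0, 0, 4, -2], [-10, 4, -2, 6]].
Leading principal minors: Δ_1 = 33, Δ_2 = 2, Δ_3 = 8, Δ_4 = 8.
All leading principal minors are positive, so by Sylvester's criterion Q is positive definite.

positive definite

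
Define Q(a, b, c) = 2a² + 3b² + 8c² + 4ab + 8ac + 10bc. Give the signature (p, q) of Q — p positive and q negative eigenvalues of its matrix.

The associated matrix is A = [[2, 2, 4], [2, 3, 5], [4, 5, 8]].
Congruent diagonalization of A (simultaneous row and column reduction) yields pivots 2, 1, -1.
So there are 2 positive, 1 negative pivots.

(2, 1)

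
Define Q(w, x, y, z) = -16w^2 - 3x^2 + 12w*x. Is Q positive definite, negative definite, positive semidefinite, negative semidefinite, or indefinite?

Write A = [[-16, 6, 0, 0], [6, -3, 0, 0], [0, 0, 0, 0], [0, 0, 0, 0]].
Row-reducing A symmetrically gives the diagonal entries -16, -3/4, 0, 0.
So there are 2 negative, 2 zero pivots.
Hence Q is negative semidefinite.

negative semidefinite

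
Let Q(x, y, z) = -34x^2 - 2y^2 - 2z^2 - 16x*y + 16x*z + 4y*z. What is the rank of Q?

2

Write A = [[-34, -8, 8], [-8, -2, 2], [8, 2, -2]].
Congruent diagonalization of A (simultaneous row and column reduction) yields pivots -34, -2/17, 0.
Counting signs: 2 negative, 1 zero.
The rank is the number of nonzero pivots: 2.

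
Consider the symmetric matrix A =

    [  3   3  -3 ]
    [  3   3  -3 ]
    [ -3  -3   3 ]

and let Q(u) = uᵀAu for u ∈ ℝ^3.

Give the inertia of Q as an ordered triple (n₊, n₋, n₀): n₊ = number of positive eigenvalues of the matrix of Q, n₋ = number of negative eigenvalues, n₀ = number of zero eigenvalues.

Applying the same elementary operations to the rows and columns of A produces a congruent diagonal matrix with entries 3, 0, 0.
Counting signs: 1 positive, 2 zero.

(1, 0, 2)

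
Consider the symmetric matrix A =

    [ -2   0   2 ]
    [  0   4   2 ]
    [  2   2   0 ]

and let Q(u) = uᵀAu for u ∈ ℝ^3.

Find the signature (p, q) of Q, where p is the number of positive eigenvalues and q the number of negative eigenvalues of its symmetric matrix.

Congruent diagonalization of A (simultaneous row and column reduction) yields pivots -2, 4, 1.
That gives 2 positive, 1 negative pivots.

(2, 1)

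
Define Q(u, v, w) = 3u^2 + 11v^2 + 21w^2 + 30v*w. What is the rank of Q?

3

Write A = [[3, 0, 0], [0, 11, 15], [0, 15, 21]].
An LDLᵀ factorisation of A has diagonal entries 3, 11, 6/11.
Counting signs: 3 positive.
The rank is the number of nonzero pivots: 3.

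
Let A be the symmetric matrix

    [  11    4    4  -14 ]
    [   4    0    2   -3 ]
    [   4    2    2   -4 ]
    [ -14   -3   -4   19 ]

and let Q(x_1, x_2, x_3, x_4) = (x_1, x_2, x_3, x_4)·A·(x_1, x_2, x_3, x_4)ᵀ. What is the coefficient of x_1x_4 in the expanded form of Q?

-28

The coefficient of x_1x_4 is A[1,4] + A[4,1] = 2·(-14) = -28.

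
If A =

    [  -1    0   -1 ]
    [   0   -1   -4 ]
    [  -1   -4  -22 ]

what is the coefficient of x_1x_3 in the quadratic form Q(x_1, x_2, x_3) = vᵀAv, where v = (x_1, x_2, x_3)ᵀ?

The coefficient of x_1x_3 is A[1,3] + A[3,1] = 2·(-1) = -2.

-2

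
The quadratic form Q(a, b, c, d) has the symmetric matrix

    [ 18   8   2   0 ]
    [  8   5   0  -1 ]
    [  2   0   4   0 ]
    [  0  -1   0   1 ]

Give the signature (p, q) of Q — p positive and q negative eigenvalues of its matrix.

Applying the same elementary operations to the rows and columns of A produces a congruent diagonal matrix with entries 18, 13/9, 42/13, 4/21.
That gives 4 positive pivots.

(4, 0)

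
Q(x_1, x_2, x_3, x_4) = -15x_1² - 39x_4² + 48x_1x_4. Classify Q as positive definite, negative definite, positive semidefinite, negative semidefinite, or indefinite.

negative semidefinite

Write A = [[-15, 0, 0, 24], [0, 0, 0, 0], [0, 0, 0, 0], [24, 0, 0, -39]].
Symmetric row and column elimination reduces A to a congruent diagonal form with pivots -15, 0, 0, -3/5.
That gives 2 negative, 2 zero pivots.
Hence Q is negative semidefinite.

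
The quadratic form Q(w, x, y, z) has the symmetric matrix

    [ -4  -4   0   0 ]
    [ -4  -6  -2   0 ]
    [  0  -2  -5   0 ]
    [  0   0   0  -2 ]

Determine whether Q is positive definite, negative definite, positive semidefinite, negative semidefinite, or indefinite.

Leading principal minors: Δ_1 = -4, Δ_2 = 8, Δ_3 = -24, Δ_4 = 48.
The signs alternate starting with Δ_1 < 0, so by Sylvester's criterion Q is negative definite.

negative definite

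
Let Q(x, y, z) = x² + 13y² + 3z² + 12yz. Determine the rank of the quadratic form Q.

3

The associated matrix is A = [[1, 0, 0], [0, 13, 6], [0, 6, 3]].
Row-reducing A symmetrically gives the diagonal entries 1, 13, 3/13.
Counting signs: 3 positive.
The rank is the number of nonzero pivots: 3.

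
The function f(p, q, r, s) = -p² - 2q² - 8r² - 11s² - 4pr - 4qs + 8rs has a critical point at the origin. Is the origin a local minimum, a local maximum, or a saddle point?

local maximum

The Hessian at the origin is H = [[-2, 0, -4, 0], [0, -4, 0, -4], [-4, 0, -16, 8], [0, -4, 8, -22]].
An LDLᵀ factorisation of H has diagonal entries -2, -4, -8, -10.
So there are 4 negative pivots.
H is negative definite, so the origin is a strict local maximum.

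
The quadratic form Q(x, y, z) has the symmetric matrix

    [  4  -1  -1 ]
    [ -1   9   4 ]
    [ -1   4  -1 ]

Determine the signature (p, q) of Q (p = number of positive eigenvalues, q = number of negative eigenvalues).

Applying the same elementary operations to the rows and columns of A produces a congruent diagonal matrix with entries 4, 35/4, -20/7.
Counting signs: 2 positive, 1 negative.

(2, 1)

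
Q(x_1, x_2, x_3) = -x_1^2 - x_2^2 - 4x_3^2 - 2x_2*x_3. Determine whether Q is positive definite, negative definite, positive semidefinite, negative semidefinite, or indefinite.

negative definite

The symmetric matrix of Q is A = [[-1, 0, 0], [0, -1, -1], [0, -1, -4]].
Leading principal minors: Δ_1 = -1, Δ_2 = 1, Δ_3 = -3.
The signs alternate starting with Δ_1 < 0, so by Sylvester's criterion Q is negative definite.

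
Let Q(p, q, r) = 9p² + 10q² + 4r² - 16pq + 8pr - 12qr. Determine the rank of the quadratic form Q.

3

The symmetric matrix is A = [[9, -8, 4], [-8, 10, -6], [4, -6, 4]].
Congruent diagonalization of A (simultaneous row and column reduction) yields pivots 9, 26/9, 2/13.
So there are 3 positive pivots.
The rank is the number of nonzero pivots: 3.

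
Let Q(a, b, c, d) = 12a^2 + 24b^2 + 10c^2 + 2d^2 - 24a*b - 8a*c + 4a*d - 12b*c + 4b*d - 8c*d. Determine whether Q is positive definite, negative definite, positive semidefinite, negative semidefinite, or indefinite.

positive definite

The symmetric matrix of Q is A = [[12, -12, -4, 2], [-12, 24, -6, 2], [-4, -6, 10, -4], [2, 2, -4, 2]].
Leading principal minors: Δ_1 = 12, Δ_2 = 144, Δ_3 = 48, Δ_4 = 16.
All leading principal minors are positive, so by Sylvester's criterion Q is positive definite.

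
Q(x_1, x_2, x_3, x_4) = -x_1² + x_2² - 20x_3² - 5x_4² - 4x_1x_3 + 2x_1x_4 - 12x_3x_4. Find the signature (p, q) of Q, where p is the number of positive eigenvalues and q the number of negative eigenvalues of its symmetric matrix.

(1, 2)

Write A = [[-1, 0, -2, 1], [0, 1, 0, 0], [-2, 0, -20, -6], [1, 0, -6, -5]].
Symmetric row and column elimination reduces A to a congruent diagonal form with pivots -1, 1, -16, 0.
Counting signs: 1 positive, 2 negative, 1 zero.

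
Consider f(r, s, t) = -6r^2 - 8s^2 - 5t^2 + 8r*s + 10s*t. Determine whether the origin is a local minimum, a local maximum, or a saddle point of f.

The Hessian at the origin is H = [[-12, 8, 0], [8, -16, 10], [0, 10, -10]].
An LDLᵀ factorisation of H has diagonal entries -12, -32/3, -5/8.
That gives 3 negative pivots.
H is negative definite, so the origin is a strict local maximum.

local maximum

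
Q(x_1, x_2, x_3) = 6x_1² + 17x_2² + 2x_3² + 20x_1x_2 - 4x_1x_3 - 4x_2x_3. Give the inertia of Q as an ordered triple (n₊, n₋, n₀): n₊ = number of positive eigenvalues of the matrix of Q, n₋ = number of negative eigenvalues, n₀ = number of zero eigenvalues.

The associated matrix is A = [[6, 10, -2], [10, 17, -2], [-2, -2, 2]].
Congruent diagonalization of A (simultaneous row and column reduction) yields pivots 6, 1/3, -4.
So there are 2 positive, 1 negative pivots.

(2, 1, 0)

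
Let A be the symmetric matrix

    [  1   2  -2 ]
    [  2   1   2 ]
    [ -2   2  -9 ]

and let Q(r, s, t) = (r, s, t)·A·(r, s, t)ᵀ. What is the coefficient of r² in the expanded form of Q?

The coefficient of r² is the diagonal entry A[1,1] = 1.

1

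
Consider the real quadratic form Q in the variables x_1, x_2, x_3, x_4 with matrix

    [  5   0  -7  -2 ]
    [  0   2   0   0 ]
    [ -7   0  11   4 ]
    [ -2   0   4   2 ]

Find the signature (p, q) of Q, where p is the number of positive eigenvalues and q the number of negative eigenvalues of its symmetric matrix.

(3, 0)

Congruent diagonalization of A (simultaneous row and column reduction) yields pivots 5, 2, 6/5, 0.
Counting signs: 3 positive, 1 zero.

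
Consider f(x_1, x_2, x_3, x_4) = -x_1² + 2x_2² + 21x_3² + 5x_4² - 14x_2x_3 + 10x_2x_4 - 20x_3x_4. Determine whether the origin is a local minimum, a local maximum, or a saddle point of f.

The Hessian at the origin is H = [[-2, 0, 0, 0], [0, 4, -14, 10], [0, -14, 42, -20], [0, 10, -20, 10]].
Congruent diagonalization of H (simultaneous row and column reduction) yields pivots -2, 4, -7, 120/7.
Counting signs: 2 positive, 2 negative.
H is indefinite, so the origin is a saddle point.

saddle point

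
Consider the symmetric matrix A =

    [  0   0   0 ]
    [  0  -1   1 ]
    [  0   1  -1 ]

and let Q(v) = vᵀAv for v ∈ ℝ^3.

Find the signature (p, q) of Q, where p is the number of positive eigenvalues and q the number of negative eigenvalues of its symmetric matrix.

(0, 1)

Symmetric row and column elimination reduces A to a congruent diagonal form with pivots 0, -1, 0.
Counting signs: 1 negative, 2 zero.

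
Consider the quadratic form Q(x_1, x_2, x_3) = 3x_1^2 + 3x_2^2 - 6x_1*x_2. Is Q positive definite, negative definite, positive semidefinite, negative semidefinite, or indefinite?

The symmetric matrix is A = [[3, -3, 0], [-3, 3, 0], [0, 0, 0]].
Symmetric row and column elimination reduces A to a congruent diagonal form with pivots 3, 0, 0.
Counting signs: 1 positive, 2 zero.
Hence Q is positive semidefinite.

positive semidefinite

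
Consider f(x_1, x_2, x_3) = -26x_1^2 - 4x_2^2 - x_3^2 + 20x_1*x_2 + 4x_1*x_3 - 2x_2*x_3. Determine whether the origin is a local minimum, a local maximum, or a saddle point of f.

The Hessian at the origin is H = [[-52, 20, 4], [20, -8, -2], [4, -2, -2]].
Congruent diagonalization of H (simultaneous row and column reduction) yields pivots -52, -4/13, -1.
That gives 3 negative pivots.
H is negative definite, so the origin is a strict local maximum.

local maximum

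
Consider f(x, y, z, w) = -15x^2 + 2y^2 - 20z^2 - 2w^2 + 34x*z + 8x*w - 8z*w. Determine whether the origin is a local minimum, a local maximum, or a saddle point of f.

The Hessian at the origin is H = [[-30, 0, 34, 8], [0, 4, 0, 0], [34, 0, -40, -8], [8, 0, -8, -4]].
Congruent diagonalization of H (simultaneous row and column reduction) yields pivots -30, 4, -22/15, -12/11.
That gives 1 positive, 3 negative pivots.
H is indefinite, so the origin is a saddle point.

saddle point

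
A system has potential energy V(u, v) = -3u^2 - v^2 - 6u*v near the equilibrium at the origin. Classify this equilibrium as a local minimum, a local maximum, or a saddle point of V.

saddle point

The Hessian at the origin is H = [[-6, -6], [-6, -2]].
det H = -6·-2 − (-6)² = -24 < 0, so H is indefinite.
Therefore the origin is a saddle point.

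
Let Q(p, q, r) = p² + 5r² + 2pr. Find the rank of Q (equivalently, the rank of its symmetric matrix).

Write A = [[1, 0, 1], [0, 0, 0], [1, 0, 5]].
Applying the same elementary operations to the rows and columns of A produces a congruent diagonal matrix with entries 1, 0, 4.
Counting signs: 2 positive, 1 zero.
The rank is the number of nonzero pivots: 2.

2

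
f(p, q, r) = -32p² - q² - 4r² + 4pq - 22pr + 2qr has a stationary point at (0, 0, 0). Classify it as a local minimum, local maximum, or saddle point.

The Hessian at the origin is H = [[-64, 4, -22], [4, -2, 2], [-22, 2, -8]].
Row-reducing H symmetrically gives the diagonal entries -64, -7/4, -3/14.
That gives 3 negative pivots.
H is negative definite, so the origin is a strict local maximum.

local maximum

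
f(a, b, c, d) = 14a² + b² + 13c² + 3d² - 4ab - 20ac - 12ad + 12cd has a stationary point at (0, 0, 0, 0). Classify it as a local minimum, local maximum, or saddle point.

The Hessian at the origin is H = [[28, -4, -20, -12], [-4, 2, 0, 0], [-20, 0, 26, 12], [-12, 0, 12, 6]].
Applying the same elementary operations to the rows and columns of H produces a congruent diagonal matrix with entries 28, 10/7, 6, -6/5.
So there are 3 positive, 1 negative pivots.
H is indefinite, so the origin is a saddle point.

saddle point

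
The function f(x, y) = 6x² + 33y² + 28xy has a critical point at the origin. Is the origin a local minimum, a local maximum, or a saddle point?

local minimum

The Hessian at the origin is H = [[12, 28], [28, 66]].
det H = 12·66 − (28)² = 8 > 0 and H[1,1] = 12 > 0, so H is positive definite.
Therefore the origin is a local minimum.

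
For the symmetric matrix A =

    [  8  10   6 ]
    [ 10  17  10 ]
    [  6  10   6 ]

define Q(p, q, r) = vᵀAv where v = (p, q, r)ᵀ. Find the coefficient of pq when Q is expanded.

20

The coefficient of pq is A[1,2] + A[2,1] = 2·10 = 20.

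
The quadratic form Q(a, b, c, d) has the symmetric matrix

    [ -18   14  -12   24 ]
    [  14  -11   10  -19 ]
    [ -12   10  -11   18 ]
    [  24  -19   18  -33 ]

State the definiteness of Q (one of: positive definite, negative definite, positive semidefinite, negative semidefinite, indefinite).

indefinite

Congruent diagonalization of A (simultaneous row and column reduction) yields pivots -18, -1/9, 1, 0.
That gives 1 positive, 2 negative, 1 zero pivots.
Hence Q is indefinite.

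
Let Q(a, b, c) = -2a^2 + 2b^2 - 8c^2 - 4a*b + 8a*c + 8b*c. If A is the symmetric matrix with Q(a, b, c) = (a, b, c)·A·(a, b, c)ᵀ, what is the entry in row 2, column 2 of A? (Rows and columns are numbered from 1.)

2

The coefficient of b^2 in Q is 2, and that is exactly A[2,2].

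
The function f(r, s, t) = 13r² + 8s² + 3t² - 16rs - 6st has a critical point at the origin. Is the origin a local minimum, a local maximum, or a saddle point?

local minimum

The Hessian at the origin is H = [[26, -16, 0], [-16, 16, -6], [0, -6, 6]].
Congruent diagonalization of H (simultaneous row and column reduction) yields pivots 26, 80/13, 3/20.
Counting signs: 3 positive.
H is positive definite, so the origin is a strict local minimum.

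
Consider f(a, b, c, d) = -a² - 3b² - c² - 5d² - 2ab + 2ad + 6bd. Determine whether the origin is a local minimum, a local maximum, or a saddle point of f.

local maximum

The Hessian at the origin is H = [[-2, -2, 0, 2], [-2, -6, 0, 6], [0, 0, -2, 0], [2, 6, 0, -10]].
Congruent diagonalization of H (simultaneous row and column reduction) yields pivots -2, -4, -2, -4.
Counting signs: 4 negative.
H is negative definite, so the origin is a strict local maximum.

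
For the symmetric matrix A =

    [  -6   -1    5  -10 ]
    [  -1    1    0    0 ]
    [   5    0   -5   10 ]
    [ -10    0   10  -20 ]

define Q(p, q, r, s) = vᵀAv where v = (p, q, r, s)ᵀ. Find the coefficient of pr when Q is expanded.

10

The coefficient of pr is A[1,3] + A[3,1] = 2·5 = 10.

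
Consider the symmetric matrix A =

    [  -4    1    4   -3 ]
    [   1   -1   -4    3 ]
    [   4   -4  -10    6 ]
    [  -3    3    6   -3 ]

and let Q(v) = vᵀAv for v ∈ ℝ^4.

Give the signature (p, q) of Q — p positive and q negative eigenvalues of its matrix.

(1, 2)

Symmetric row and column elimination reduces A to a congruent diagonal form with pivots -4, -3/4, 6, 0.
That gives 1 positive, 2 negative, 1 zero pivots.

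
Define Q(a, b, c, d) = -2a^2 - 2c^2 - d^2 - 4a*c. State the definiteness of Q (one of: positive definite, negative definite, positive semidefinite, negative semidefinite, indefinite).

negative semidefinite

The symmetric matrix is A = [[-2, 0, -2, 0], [0, 0, 0, 0], [-2, 0, -2, 0], [0, 0, 0, -1]].
Row-reducing A symmetrically gives the diagonal entries -2, 0, 0, -1.
That gives 2 negative, 2 zero pivots.
Hence Q is negative semidefinite.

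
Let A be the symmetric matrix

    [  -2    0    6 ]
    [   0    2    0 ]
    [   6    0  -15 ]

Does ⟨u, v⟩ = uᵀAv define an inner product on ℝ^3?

no

Applying the same elementary operations to the rows and columns of A produces a congruent diagonal matrix with entries -2, 2, 3.
Counting signs: 2 positive, 1 negative.
Hence Q is indefinite.
⟨·,·⟩ is an inner product exactly when A is positive definite.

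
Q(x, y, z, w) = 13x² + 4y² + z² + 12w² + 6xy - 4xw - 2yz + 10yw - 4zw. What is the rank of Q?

Write A = [[13, 3, 0, -2], [3, 4, -1, 5], [0, -1, 1, -2], [-2, 5, -2, 12]].
An LDLᵀ factorisation of A has diagonal entries 13, 43/13, 30/43, 5/2.
So there are 4 positive pivots.
The rank is the number of nonzero pivots: 4.

4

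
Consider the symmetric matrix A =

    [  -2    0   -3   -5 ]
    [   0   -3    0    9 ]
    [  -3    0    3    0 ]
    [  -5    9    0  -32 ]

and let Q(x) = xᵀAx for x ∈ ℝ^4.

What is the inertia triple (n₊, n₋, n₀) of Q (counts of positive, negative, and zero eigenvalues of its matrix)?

Congruent diagonalization of A (simultaneous row and column reduction) yields pivots -2, -3, 15/2, 0.
Counting signs: 1 positive, 2 negative, 1 zero.

(1, 2, 1)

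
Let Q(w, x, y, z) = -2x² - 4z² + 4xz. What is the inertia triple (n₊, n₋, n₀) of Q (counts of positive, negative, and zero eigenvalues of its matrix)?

The associated matrix is A = [[0, 0, 0, 0], [0, -2, 0, 2], [0, 0, 0, 0], [0, 2, 0, -4]].
Congruent diagonalization of A (simultaneous row and column reduction) yields pivots 0, -2, 0, -2.
So there are 2 negative, 2 zero pivots.

(0, 2, 2)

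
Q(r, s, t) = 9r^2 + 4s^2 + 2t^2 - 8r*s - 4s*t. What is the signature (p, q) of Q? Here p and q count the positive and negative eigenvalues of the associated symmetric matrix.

The associated matrix is A = [[9, -4, 0], [-4, 4, -2], [0, -2, 2]].
Applying the same elementary operations to the rows and columns of A produces a congruent diagonal matrix with entries 9, 20/9, 1/5.
So there are 3 positive pivots.

(3, 0)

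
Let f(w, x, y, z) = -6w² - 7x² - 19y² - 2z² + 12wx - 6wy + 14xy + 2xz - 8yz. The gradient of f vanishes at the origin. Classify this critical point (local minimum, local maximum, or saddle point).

The Hessian at the origin is H = [[-12, 12, -6, 0], [12, -14, 14, 2], [-6, 14, -38, -8], [0, 2, -8, -4]].
Applying the same elementary operations to the rows and columns of H produces a congruent diagonal matrix with entries -12, -2, -3, -2.
So there are 4 negative pivots.
H is negative definite, so the origin is a strict local maximum.

local maximum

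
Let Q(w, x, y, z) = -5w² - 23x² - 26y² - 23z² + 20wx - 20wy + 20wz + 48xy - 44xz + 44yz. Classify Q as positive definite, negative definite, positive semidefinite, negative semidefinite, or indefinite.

The symmetric matrix of Q is A = [[-5, 10, -10, 10], [10, -23, 24, -22], [-10, 24, -26, 22], [10, -22, 22, -23]].
Leading principal minors: Δ_1 = -5, Δ_2 = 15, Δ_3 = -10, Δ_4 = 10.
The signs alternate starting with Δ_1 < 0, so by Sylvester's criterion Q is negative definite.

negative definite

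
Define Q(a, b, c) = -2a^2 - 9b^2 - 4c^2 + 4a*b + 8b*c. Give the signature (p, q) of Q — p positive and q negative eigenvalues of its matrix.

(0, 3)

The associated matrix is A = [[-2, 2, 0], [2, -9, 4], [0, 4, -4]].
Applying the same elementary operations to the rows and columns of A produces a congruent diagonal matrix with entries -2, -7, -12/7.
Counting signs: 3 negative.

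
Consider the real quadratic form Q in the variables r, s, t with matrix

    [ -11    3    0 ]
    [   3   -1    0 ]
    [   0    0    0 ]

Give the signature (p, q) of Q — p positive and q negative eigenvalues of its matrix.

(0, 2)

Row-reducing A symmetrically gives the diagonal entries -11, -2/11, 0.
So there are 2 negative, 1 zero pivots.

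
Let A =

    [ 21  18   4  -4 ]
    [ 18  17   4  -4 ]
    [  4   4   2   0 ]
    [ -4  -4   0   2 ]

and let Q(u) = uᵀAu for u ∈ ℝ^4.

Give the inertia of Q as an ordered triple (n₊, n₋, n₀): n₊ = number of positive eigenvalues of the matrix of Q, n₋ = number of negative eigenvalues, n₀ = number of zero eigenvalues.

(4, 0, 0)

Applying the same elementary operations to the rows and columns of A produces a congruent diagonal matrix with entries 21, 11/7, 34/33, 2/17.
So there are 4 positive pivots.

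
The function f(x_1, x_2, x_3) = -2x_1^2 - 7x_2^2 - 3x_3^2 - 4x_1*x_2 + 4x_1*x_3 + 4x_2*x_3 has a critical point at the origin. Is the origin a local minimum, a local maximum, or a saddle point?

local maximum

The Hessian at the origin is H = [[-4, -4, 4], [-4, -14, 4], [4, 4, -6]].
An LDLᵀ factorisation of H has diagonal entries -4, -10, -2.
So there are 3 negative pivots.
H is negative definite, so the origin is a strict local maximum.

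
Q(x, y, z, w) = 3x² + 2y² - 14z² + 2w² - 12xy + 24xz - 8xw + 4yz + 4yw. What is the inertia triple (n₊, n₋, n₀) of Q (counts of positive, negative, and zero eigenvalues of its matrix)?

(3, 1, 0)

Write A = [[3, -6, 12, -4], [-6, 2, 2, 2], [12, 2, -14, 0], [-4, 2, 0, 2]].
Row-reducing A symmetrically gives the diagonal entries 3, -10, 28/5, 5/21.
That gives 3 positive, 1 negative pivots.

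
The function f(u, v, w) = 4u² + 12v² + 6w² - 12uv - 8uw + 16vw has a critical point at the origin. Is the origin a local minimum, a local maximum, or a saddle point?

The Hessian at the origin is H = [[8, -12, -8], [-12, 24, 16], [-8, 16, 12]].
An LDLᵀ factorisation of H has diagonal entries 8, 6, 4/3.
That gives 3 positive pivots.
H is positive definite, so the origin is a strict local minimum.

local minimum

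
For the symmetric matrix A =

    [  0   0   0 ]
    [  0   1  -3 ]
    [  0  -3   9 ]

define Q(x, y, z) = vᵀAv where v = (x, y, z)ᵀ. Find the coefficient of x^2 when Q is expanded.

The coefficient of x^2 is the diagonal entry A[1,1] = 0.

0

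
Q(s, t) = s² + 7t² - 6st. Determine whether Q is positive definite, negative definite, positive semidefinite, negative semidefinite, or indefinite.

Write A = [[1, -3], [-3, 7]].
Congruent diagonalization of A (simultaneous row and column reduction) yields pivots 1, -2.
So there are 1 positive, 1 negative pivots.
Hence Q is indefinite.

indefinite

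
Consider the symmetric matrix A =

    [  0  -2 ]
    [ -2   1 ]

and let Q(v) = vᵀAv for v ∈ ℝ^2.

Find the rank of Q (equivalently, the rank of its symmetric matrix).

Row reduction of A gives 2 nonzero rows, so rank A = 2.

2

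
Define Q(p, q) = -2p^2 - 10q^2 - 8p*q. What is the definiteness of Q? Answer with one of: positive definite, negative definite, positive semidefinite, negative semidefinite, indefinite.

negative definite

The associated matrix is A = [[-2, -4], [-4, -10]].
Symmetric row and column elimination reduces A to a congruent diagonal form with pivots -2, -2.
Counting signs: 2 negative.
Hence Q is negative definite.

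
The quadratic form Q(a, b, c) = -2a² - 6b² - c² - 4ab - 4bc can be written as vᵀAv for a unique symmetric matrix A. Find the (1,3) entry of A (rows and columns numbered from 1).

The coefficient of a·c in Q is 0. For a symmetric A this equals A[1,3] + A[3,1] = 2·A[1,3].
So A[1,3] = 0/2 = 0.

0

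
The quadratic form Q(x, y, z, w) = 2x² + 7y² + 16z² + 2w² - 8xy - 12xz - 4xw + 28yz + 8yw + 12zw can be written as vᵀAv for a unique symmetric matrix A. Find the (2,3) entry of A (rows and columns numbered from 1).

14

The coefficient of y·z in Q is 28. For a symmetric A this equals A[2,3] + A[3,2] = 2·A[2,3].
So A[2,3] = 28/2 = 14.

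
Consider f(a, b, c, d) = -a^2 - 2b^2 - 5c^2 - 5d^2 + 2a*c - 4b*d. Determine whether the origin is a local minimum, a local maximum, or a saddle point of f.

local maximum

The Hessian at the origin is H = [[-2, 0, 2, 0], [0, -4, 0, -4], [2, 0, -10, 0], [0, -4, 0, -10]].
Row-reducing H symmetrically gives the diagonal entries -2, -4, -8, -6.
That gives 4 negative pivots.
H is negative definite, so the origin is a strict local maximum.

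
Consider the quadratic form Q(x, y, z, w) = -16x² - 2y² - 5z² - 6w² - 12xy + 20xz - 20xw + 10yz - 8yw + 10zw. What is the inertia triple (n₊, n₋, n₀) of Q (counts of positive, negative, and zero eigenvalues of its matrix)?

The symmetric matrix is A = [[-16, -6, 10, -10], [-6, -2, 5, -4], [10, 5, -5, 5], [-10, -4, 5, -6]].
Applying the same elementary operations to the rows and columns of A produces a congruent diagonal matrix with entries -16, 1/4, -5, 0.
So there are 1 positive, 2 negative, 1 zero pivots.

(1, 2, 1)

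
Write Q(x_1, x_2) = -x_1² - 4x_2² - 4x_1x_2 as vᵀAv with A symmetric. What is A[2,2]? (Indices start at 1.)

-4

The coefficient of x_2² in Q is -4, and that is exactly A[2,2].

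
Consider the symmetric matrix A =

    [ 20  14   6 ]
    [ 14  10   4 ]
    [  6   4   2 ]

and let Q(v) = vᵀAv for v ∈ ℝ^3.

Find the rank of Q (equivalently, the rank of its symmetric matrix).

Symmetric row and column elimination reduces A to a congruent diagonal form with pivots 20, 1/5, 0.
So there are 2 positive, 1 zero pivots.
The rank is the number of nonzero pivots: 2.

2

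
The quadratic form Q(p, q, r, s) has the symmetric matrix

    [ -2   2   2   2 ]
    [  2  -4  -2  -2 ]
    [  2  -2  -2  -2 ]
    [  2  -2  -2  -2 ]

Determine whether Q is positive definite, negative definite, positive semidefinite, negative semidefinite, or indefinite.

Congruent diagonalization of A (simultaneous row and column reduction) yields pivots -2, -2, 0, 0.
So there are 2 negative, 2 zero pivots.
Hence Q is negative semidefinite.

negative semidefinite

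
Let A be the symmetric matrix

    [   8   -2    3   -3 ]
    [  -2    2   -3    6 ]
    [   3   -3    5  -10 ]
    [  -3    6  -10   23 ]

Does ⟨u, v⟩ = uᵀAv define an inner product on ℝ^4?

Leading principal minors: Δ_1 = 8, Δ_2 = 12, Δ_3 = 6, Δ_4 = 9.
All leading principal minors are positive, so by Sylvester's criterion Q is positive definite.
⟨·,·⟩ is an inner product exactly when A is positive definite.

yes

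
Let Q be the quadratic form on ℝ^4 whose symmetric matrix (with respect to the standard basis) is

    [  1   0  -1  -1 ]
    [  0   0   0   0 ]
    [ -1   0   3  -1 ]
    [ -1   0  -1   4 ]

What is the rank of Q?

Applying the same elementary operations to the rows and columns of A produces a congruent diagonal matrix with entries 1, 0, 2, 1.
So there are 3 positive, 1 zero pivots.
The rank is the number of nonzero pivots: 3.

3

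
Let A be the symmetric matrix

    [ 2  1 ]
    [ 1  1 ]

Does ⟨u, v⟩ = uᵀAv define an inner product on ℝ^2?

Leading principal minors: Δ_1 = 2, Δ_2 = 1.
All leading principal minors are positive, so by Sylvester's criterion Q is positive definite.
⟨·,·⟩ is an inner product exactly when A is positive definite.

yes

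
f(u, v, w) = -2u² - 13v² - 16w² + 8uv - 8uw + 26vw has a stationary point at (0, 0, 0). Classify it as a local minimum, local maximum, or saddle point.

local maximum

The Hessian at the origin is H = [[-4, 8, -8], [8, -26, 26], [-8, 26, -32]].
Symmetric row and column elimination reduces H to a congruent diagonal form with pivots -4, -10, -6.
So there are 3 negative pivots.
H is negative definite, so the origin is a strict local maximum.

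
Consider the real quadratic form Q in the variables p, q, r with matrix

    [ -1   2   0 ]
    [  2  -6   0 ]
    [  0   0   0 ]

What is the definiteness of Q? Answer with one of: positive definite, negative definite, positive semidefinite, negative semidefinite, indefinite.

Row-reducing A symmetrically gives the diagonal entries -1, -2, 0.
Counting signs: 2 negative, 1 zero.
Hence Q is negative semidefinite.

negative semidefinite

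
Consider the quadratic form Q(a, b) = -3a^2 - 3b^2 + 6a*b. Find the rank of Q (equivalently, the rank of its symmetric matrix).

Write A = [[-3, 3], [3, -3]].
Congruent diagonalization of A (simultaneous row and column reduction) yields pivots -3, 0.
So there are 1 negative, 1 zero pivots.
The rank is the number of nonzero pivots: 1.

1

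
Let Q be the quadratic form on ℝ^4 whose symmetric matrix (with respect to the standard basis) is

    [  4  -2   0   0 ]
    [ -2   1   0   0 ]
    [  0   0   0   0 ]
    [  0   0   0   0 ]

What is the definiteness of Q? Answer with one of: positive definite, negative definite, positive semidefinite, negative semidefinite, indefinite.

positive semidefinite

Row-reducing A symmetrically gives the diagonal entries 4, 0, 0, 0.
That gives 1 positive, 3 zero pivots.
Hence Q is positive semidefinite.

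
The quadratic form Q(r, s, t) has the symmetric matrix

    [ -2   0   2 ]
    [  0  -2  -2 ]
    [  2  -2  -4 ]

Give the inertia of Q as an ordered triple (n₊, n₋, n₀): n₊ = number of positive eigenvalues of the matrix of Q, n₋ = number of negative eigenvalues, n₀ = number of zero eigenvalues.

(0, 2, 1)

Symmetric row and column elimination reduces A to a congruent diagonal form with pivots -2, -2, 0.
Counting signs: 2 negative, 1 zero.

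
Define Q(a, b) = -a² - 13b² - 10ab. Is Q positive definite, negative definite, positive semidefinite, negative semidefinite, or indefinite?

Write A = [[-1, -5], [-5, -13]].
Congruent diagonalization of A (simultaneous row and column reduction) yields pivots -1, 12.
That gives 1 positive, 1 negative pivots.
Hence Q is indefinite.

indefinite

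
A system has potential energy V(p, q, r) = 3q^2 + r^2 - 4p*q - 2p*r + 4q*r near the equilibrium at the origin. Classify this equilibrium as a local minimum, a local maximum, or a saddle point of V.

saddle point

The Hessian at the origin is H = [[0, -4, -2], [-4, 6, 4], [-2, 4, 2]].
H is indefinite, so the origin is a saddle point.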